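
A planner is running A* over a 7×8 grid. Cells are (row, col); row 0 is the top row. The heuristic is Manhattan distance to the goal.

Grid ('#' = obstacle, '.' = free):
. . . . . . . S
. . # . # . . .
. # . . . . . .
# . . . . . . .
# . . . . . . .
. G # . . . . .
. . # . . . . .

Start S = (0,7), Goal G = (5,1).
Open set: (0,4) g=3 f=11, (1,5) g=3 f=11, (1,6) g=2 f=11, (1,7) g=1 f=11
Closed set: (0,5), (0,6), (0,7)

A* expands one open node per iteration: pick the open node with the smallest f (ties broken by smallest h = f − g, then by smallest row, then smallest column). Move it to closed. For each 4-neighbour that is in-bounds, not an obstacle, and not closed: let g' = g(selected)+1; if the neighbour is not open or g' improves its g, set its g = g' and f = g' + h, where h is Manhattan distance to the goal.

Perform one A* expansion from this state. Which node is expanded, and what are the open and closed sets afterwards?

expanded=(0,4); open=[(0,3) g=4 f=11, (1,5) g=3 f=11, (1,6) g=2 f=11, (1,7) g=1 f=11]; closed=[(0,4), (0,5), (0,6), (0,7)]

step 1: expand (0,4) (f=11, h=8) → closed; open now [(0,3) g=4 f=11, (1,5) g=3 f=11, (1,6) g=2 f=11, (1,7) g=1 f=11]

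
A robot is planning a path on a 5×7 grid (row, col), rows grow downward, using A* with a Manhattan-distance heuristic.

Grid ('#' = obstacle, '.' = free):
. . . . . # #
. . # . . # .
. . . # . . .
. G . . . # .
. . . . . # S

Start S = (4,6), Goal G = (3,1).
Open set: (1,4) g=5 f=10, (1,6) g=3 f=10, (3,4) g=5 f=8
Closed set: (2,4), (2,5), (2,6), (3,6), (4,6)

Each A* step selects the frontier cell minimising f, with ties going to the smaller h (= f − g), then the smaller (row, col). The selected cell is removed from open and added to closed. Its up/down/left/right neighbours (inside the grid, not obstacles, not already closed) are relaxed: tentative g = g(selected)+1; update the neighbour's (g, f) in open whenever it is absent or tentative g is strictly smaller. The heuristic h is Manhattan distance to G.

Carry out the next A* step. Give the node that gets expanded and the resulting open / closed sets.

expanded=(3,4); open=[(1,4) g=5 f=10, (1,6) g=3 f=10, (3,3) g=6 f=8, (4,4) g=6 f=10]; closed=[(2,4), (2,5), (2,6), (3,4), (3,6), (4,6)]

step 1: expand (3,4) (f=8, h=3) → closed; open now [(1,4) g=5 f=10, (1,6) g=3 f=10, (3,3) g=6 f=8, (4,4) g=6 f=10]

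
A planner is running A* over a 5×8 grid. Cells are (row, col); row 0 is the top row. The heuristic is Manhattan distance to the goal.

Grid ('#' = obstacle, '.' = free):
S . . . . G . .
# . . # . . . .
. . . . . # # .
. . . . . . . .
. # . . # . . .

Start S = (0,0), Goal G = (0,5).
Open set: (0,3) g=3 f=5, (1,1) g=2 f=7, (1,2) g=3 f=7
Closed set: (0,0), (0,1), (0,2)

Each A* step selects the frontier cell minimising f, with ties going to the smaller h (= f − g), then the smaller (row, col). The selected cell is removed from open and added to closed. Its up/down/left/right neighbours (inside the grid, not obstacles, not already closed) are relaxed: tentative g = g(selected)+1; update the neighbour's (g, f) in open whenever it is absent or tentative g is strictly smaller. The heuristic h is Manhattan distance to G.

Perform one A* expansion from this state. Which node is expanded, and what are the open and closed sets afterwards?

step 1: expand (0,3) (f=5, h=2) → closed; open now [(0,4) g=4 f=5, (1,1) g=2 f=7, (1,2) g=3 f=7]

expanded=(0,3); open=[(0,4) g=4 f=5, (1,1) g=2 f=7, (1,2) g=3 f=7]; closed=[(0,0), (0,1), (0,2), (0,3)]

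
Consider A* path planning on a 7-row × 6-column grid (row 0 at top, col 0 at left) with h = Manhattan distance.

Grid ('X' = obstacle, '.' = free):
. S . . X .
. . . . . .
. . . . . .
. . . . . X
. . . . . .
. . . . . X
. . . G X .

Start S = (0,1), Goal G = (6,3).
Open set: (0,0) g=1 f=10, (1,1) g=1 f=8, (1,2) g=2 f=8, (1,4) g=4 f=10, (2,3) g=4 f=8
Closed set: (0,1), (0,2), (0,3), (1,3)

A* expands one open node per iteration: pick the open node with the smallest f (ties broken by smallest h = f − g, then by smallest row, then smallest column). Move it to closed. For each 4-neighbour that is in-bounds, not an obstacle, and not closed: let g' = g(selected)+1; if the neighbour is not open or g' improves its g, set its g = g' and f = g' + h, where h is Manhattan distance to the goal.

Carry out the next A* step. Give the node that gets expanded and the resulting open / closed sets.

step 1: expand (2,3) (f=8, h=4) → closed; open now [(0,0) g=1 f=10, (1,1) g=1 f=8, (1,2) g=2 f=8, (1,4) g=4 f=10, (2,2) g=5 f=10, (2,4) g=5 f=10, (3,3) g=5 f=8]

expanded=(2,3); open=[(0,0) g=1 f=10, (1,1) g=1 f=8, (1,2) g=2 f=8, (1,4) g=4 f=10, (2,2) g=5 f=10, (2,4) g=5 f=10, (3,3) g=5 f=8]; closed=[(0,1), (0,2), (0,3), (1,3), (2,3)]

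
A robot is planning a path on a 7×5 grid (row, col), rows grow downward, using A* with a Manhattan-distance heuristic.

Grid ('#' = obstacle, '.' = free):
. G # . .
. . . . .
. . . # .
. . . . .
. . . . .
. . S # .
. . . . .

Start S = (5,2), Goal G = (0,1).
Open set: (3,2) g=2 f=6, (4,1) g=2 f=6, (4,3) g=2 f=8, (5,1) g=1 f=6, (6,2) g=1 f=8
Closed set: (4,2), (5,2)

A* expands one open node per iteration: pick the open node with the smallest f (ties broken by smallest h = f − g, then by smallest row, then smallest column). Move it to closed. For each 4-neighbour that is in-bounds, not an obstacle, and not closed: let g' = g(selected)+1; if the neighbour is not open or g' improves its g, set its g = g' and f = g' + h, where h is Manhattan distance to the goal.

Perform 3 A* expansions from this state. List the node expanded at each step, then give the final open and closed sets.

order=[(3,2) → (2,2) → (1,2)]; open=[(1,1) g=5 f=6, (1,3) g=5 f=8, (2,1) g=4 f=6, (3,1) g=3 f=6, (3,3) g=3 f=8, (4,1) g=2 f=6, (4,3) g=2 f=8, (5,1) g=1 f=6, (6,2) g=1 f=8]; closed=[(1,2), (2,2), (3,2), (4,2), (5,2)]

step 1: expand (3,2) (f=6, h=4) → closed; open now [(2,2) g=3 f=6, (3,1) g=3 f=6, (3,3) g=3 f=8, (4,1) g=2 f=6, (4,3) g=2 f=8, (5,1) g=1 f=6, (6,2) g=1 f=8]
step 2: expand (2,2) (f=6, h=3) → closed; open now [(1,2) g=4 f=6, (2,1) g=4 f=6, (3,1) g=3 f=6, (3,3) g=3 f=8, (4,1) g=2 f=6, (4,3) g=2 f=8, (5,1) g=1 f=6, (6,2) g=1 f=8]
step 3: expand (1,2) (f=6, h=2) → closed; open now [(1,1) g=5 f=6, (1,3) g=5 f=8, (2,1) g=4 f=6, (3,1) g=3 f=6, (3,3) g=3 f=8, (4,1) g=2 f=6, (4,3) g=2 f=8, (5,1) g=1 f=6, (6,2) g=1 f=8]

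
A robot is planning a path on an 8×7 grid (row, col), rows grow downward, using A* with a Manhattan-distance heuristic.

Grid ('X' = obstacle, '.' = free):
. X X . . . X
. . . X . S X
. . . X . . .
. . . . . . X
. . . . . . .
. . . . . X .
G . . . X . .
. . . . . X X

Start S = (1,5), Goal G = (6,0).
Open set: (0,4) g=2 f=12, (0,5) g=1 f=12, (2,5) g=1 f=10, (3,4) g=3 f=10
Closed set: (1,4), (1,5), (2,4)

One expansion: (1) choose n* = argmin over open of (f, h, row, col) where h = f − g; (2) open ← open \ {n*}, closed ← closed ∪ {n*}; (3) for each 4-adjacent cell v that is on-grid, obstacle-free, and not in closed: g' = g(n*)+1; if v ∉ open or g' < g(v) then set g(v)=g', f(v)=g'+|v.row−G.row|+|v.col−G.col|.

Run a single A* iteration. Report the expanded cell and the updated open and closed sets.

step 1: expand (3,4) (f=10, h=7) → closed; open now [(0,4) g=2 f=12, (0,5) g=1 f=12, (2,5) g=1 f=10, (3,3) g=4 f=10, (3,5) g=4 f=12, (4,4) g=4 f=10]

expanded=(3,4); open=[(0,4) g=2 f=12, (0,5) g=1 f=12, (2,5) g=1 f=10, (3,3) g=4 f=10, (3,5) g=4 f=12, (4,4) g=4 f=10]; closed=[(1,4), (1,5), (2,4), (3,4)]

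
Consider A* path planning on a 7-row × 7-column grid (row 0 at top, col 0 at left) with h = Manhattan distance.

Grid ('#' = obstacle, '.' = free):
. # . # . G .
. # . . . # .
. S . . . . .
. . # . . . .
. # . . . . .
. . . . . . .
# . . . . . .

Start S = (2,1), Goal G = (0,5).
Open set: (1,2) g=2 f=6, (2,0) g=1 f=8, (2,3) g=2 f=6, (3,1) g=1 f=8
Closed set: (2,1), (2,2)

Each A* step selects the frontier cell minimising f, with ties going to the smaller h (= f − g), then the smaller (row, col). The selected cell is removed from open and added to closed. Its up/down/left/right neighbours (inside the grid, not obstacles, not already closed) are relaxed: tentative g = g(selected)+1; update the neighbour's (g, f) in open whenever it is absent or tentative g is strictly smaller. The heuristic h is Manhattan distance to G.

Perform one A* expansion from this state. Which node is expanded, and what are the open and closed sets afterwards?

step 1: expand (1,2) (f=6, h=4) → closed; open now [(0,2) g=3 f=6, (1,3) g=3 f=6, (2,0) g=1 f=8, (2,3) g=2 f=6, (3,1) g=1 f=8]

expanded=(1,2); open=[(0,2) g=3 f=6, (1,3) g=3 f=6, (2,0) g=1 f=8, (2,3) g=2 f=6, (3,1) g=1 f=8]; closed=[(1,2), (2,1), (2,2)]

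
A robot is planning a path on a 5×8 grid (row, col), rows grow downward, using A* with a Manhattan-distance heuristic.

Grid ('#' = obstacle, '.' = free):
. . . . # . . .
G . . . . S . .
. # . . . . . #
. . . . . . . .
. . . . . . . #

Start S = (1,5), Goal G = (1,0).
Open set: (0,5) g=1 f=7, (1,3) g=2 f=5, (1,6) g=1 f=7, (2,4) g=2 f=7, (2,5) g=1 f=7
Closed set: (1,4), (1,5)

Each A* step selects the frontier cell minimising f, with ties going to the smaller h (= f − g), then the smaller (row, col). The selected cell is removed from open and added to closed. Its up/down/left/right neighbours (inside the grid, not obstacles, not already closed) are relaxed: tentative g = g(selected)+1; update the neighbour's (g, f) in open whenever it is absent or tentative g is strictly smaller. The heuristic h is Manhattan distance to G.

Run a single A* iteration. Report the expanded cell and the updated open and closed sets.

step 1: expand (1,3) (f=5, h=3) → closed; open now [(0,3) g=3 f=7, (0,5) g=1 f=7, (1,2) g=3 f=5, (1,6) g=1 f=7, (2,3) g=3 f=7, (2,4) g=2 f=7, (2,5) g=1 f=7]

expanded=(1,3); open=[(0,3) g=3 f=7, (0,5) g=1 f=7, (1,2) g=3 f=5, (1,6) g=1 f=7, (2,3) g=3 f=7, (2,4) g=2 f=7, (2,5) g=1 f=7]; closed=[(1,3), (1,4), (1,5)]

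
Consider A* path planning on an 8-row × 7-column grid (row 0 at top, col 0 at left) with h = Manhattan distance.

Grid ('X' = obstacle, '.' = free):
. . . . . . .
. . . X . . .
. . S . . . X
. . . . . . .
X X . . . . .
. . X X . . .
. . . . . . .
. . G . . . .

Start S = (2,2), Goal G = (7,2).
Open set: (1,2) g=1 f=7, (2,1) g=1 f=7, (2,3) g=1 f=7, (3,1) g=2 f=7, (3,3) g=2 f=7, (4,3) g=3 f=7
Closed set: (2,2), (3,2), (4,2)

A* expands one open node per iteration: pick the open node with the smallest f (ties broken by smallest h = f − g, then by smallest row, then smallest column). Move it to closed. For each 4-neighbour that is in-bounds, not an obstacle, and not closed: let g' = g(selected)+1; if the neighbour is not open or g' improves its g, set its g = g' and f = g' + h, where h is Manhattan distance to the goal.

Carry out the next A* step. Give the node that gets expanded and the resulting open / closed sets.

step 1: expand (4,3) (f=7, h=4) → closed; open now [(1,2) g=1 f=7, (2,1) g=1 f=7, (2,3) g=1 f=7, (3,1) g=2 f=7, (3,3) g=2 f=7, (4,4) g=4 f=9]

expanded=(4,3); open=[(1,2) g=1 f=7, (2,1) g=1 f=7, (2,3) g=1 f=7, (3,1) g=2 f=7, (3,3) g=2 f=7, (4,4) g=4 f=9]; closed=[(2,2), (3,2), (4,2), (4,3)]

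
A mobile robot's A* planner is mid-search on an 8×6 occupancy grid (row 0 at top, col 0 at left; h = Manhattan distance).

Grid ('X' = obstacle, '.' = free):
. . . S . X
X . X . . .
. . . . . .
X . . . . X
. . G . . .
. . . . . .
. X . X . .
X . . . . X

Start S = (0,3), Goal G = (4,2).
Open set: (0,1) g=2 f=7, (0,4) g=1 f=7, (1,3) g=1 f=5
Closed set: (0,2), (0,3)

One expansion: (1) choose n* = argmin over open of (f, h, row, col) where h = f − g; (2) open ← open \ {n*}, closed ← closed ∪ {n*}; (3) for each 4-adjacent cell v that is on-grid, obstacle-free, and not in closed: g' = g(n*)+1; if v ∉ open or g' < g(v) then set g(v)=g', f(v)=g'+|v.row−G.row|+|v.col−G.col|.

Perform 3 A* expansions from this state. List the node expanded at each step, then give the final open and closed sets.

order=[(1,3) → (2,3) → (2,2)]; open=[(0,1) g=2 f=7, (0,4) g=1 f=7, (1,4) g=2 f=7, (2,1) g=4 f=7, (2,4) g=3 f=7, (3,2) g=4 f=5, (3,3) g=3 f=5]; closed=[(0,2), (0,3), (1,3), (2,2), (2,3)]

step 1: expand (1,3) (f=5, h=4) → closed; open now [(0,1) g=2 f=7, (0,4) g=1 f=7, (1,4) g=2 f=7, (2,3) g=2 f=5]
step 2: expand (2,3) (f=5, h=3) → closed; open now [(0,1) g=2 f=7, (0,4) g=1 f=7, (1,4) g=2 f=7, (2,2) g=3 f=5, (2,4) g=3 f=7, (3,3) g=3 f=5]
step 3: expand (2,2) (f=5, h=2) → closed; open now [(0,1) g=2 f=7, (0,4) g=1 f=7, (1,4) g=2 f=7, (2,1) g=4 f=7, (2,4) g=3 f=7, (3,2) g=4 f=5, (3,3) g=3 f=5]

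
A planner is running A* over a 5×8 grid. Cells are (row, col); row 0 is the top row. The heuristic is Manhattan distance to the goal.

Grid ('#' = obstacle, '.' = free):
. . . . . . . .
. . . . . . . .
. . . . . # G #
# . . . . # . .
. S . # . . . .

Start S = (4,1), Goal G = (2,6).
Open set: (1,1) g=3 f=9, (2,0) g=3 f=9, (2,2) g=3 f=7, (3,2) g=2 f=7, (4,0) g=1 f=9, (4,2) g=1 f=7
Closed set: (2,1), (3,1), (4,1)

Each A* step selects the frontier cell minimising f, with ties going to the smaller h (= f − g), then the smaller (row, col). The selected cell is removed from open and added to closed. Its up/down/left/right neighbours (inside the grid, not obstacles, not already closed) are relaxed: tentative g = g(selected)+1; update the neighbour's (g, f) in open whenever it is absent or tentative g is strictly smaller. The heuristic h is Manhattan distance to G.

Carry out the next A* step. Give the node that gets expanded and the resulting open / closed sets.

step 1: expand (2,2) (f=7, h=4) → closed; open now [(1,1) g=3 f=9, (1,2) g=4 f=9, (2,0) g=3 f=9, (2,3) g=4 f=7, (3,2) g=2 f=7, (4,0) g=1 f=9, (4,2) g=1 f=7]

expanded=(2,2); open=[(1,1) g=3 f=9, (1,2) g=4 f=9, (2,0) g=3 f=9, (2,3) g=4 f=7, (3,2) g=2 f=7, (4,0) g=1 f=9, (4,2) g=1 f=7]; closed=[(2,1), (2,2), (3,1), (4,1)]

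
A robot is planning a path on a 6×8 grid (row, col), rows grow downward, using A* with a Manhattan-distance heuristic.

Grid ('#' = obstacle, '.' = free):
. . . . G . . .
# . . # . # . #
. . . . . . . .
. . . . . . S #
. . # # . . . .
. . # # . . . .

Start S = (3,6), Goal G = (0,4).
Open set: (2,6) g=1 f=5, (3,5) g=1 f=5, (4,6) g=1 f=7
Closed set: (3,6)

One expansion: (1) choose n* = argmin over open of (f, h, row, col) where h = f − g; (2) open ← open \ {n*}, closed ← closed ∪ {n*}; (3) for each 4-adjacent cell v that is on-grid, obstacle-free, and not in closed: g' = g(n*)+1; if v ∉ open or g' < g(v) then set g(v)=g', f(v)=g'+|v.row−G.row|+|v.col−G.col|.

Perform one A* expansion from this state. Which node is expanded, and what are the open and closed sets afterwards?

expanded=(2,6); open=[(1,6) g=2 f=5, (2,5) g=2 f=5, (2,7) g=2 f=7, (3,5) g=1 f=5, (4,6) g=1 f=7]; closed=[(2,6), (3,6)]

step 1: expand (2,6) (f=5, h=4) → closed; open now [(1,6) g=2 f=5, (2,5) g=2 f=5, (2,7) g=2 f=7, (3,5) g=1 f=5, (4,6) g=1 f=7]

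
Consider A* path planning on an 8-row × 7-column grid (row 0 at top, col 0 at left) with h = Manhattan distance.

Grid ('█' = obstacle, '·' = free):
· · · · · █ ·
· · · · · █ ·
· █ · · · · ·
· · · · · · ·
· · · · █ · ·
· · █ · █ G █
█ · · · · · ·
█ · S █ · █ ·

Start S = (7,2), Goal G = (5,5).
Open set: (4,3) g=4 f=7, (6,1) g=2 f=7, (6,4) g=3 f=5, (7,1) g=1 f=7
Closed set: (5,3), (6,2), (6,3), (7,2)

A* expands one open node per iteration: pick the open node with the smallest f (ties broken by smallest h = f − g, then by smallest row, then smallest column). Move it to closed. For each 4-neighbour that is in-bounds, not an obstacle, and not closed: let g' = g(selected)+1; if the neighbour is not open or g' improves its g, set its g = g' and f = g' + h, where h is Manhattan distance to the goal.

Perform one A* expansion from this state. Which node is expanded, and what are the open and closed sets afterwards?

step 1: expand (6,4) (f=5, h=2) → closed; open now [(4,3) g=4 f=7, (6,1) g=2 f=7, (6,5) g=4 f=5, (7,1) g=1 f=7, (7,4) g=4 f=7]

expanded=(6,4); open=[(4,3) g=4 f=7, (6,1) g=2 f=7, (6,5) g=4 f=5, (7,1) g=1 f=7, (7,4) g=4 f=7]; closed=[(5,3), (6,2), (6,3), (6,4), (7,2)]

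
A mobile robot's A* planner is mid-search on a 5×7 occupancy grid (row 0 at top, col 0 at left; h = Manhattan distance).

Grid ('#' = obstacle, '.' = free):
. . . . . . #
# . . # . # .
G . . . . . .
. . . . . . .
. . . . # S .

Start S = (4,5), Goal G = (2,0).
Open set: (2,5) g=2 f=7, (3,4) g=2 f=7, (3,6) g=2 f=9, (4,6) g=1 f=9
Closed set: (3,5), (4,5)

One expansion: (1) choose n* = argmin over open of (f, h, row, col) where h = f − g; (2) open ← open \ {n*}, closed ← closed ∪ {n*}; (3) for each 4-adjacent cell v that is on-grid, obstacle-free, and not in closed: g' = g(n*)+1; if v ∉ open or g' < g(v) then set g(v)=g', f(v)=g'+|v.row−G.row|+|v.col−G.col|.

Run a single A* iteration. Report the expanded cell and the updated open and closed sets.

step 1: expand (2,5) (f=7, h=5) → closed; open now [(2,4) g=3 f=7, (2,6) g=3 f=9, (3,4) g=2 f=7, (3,6) g=2 f=9, (4,6) g=1 f=9]

expanded=(2,5); open=[(2,4) g=3 f=7, (2,6) g=3 f=9, (3,4) g=2 f=7, (3,6) g=2 f=9, (4,6) g=1 f=9]; closed=[(2,5), (3,5), (4,5)]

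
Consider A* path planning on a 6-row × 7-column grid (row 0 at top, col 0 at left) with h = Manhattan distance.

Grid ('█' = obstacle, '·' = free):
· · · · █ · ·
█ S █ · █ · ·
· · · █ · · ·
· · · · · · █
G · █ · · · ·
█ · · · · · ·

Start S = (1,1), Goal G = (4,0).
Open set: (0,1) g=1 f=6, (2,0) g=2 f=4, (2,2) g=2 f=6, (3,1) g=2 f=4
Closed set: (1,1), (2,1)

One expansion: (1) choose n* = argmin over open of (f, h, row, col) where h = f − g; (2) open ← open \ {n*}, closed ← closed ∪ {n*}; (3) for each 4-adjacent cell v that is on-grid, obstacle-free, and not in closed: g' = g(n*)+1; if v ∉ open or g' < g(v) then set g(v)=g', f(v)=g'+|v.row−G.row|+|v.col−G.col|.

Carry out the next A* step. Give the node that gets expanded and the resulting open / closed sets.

expanded=(2,0); open=[(0,1) g=1 f=6, (2,2) g=2 f=6, (3,0) g=3 f=4, (3,1) g=2 f=4]; closed=[(1,1), (2,0), (2,1)]

step 1: expand (2,0) (f=4, h=2) → closed; open now [(0,1) g=1 f=6, (2,2) g=2 f=6, (3,0) g=3 f=4, (3,1) g=2 f=4]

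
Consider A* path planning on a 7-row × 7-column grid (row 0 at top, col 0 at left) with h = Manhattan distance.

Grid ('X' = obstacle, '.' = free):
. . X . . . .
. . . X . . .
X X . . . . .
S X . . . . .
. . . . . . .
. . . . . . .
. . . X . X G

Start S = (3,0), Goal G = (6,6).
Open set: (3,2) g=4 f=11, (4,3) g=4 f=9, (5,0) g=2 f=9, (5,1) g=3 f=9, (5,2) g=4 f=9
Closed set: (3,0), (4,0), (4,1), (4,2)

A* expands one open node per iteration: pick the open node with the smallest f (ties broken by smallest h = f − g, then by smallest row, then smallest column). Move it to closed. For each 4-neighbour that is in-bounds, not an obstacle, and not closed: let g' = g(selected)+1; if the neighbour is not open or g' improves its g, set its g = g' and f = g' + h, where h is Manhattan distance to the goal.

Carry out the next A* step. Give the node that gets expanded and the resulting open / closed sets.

step 1: expand (4,3) (f=9, h=5) → closed; open now [(3,2) g=4 f=11, (3,3) g=5 f=11, (4,4) g=5 f=9, (5,0) g=2 f=9, (5,1) g=3 f=9, (5,2) g=4 f=9, (5,3) g=5 f=9]

expanded=(4,3); open=[(3,2) g=4 f=11, (3,3) g=5 f=11, (4,4) g=5 f=9, (5,0) g=2 f=9, (5,1) g=3 f=9, (5,2) g=4 f=9, (5,3) g=5 f=9]; closed=[(3,0), (4,0), (4,1), (4,2), (4,3)]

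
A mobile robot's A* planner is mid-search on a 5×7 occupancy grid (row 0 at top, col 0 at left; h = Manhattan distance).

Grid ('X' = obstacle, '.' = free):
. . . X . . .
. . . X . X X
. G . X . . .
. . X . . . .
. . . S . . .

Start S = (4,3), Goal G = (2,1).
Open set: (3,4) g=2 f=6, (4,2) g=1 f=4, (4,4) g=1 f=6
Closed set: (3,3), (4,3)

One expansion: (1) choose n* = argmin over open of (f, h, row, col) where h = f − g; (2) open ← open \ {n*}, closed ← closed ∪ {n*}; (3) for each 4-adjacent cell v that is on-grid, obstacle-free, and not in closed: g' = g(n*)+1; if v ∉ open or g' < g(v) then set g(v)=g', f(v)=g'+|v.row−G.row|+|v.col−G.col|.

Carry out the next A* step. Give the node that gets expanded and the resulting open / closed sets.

step 1: expand (4,2) (f=4, h=3) → closed; open now [(3,4) g=2 f=6, (4,1) g=2 f=4, (4,4) g=1 f=6]

expanded=(4,2); open=[(3,4) g=2 f=6, (4,1) g=2 f=4, (4,4) g=1 f=6]; closed=[(3,3), (4,2), (4,3)]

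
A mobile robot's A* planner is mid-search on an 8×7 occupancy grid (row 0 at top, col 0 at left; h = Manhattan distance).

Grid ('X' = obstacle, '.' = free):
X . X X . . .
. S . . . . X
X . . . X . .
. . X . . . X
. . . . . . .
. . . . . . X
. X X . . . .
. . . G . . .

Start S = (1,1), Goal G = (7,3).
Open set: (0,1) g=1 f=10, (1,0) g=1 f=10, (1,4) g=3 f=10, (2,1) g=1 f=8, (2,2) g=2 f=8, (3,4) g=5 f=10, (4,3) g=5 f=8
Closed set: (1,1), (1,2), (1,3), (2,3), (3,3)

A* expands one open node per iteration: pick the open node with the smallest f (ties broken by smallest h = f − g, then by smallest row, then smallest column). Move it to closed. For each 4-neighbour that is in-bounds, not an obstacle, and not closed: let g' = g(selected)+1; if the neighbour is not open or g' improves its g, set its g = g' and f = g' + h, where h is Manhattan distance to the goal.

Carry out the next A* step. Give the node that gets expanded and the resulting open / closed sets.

step 1: expand (4,3) (f=8, h=3) → closed; open now [(0,1) g=1 f=10, (1,0) g=1 f=10, (1,4) g=3 f=10, (2,1) g=1 f=8, (2,2) g=2 f=8, (3,4) g=5 f=10, (4,2) g=6 f=10, (4,4) g=6 f=10, (5,3) g=6 f=8]

expanded=(4,3); open=[(0,1) g=1 f=10, (1,0) g=1 f=10, (1,4) g=3 f=10, (2,1) g=1 f=8, (2,2) g=2 f=8, (3,4) g=5 f=10, (4,2) g=6 f=10, (4,4) g=6 f=10, (5,3) g=6 f=8]; closed=[(1,1), (1,2), (1,3), (2,3), (3,3), (4,3)]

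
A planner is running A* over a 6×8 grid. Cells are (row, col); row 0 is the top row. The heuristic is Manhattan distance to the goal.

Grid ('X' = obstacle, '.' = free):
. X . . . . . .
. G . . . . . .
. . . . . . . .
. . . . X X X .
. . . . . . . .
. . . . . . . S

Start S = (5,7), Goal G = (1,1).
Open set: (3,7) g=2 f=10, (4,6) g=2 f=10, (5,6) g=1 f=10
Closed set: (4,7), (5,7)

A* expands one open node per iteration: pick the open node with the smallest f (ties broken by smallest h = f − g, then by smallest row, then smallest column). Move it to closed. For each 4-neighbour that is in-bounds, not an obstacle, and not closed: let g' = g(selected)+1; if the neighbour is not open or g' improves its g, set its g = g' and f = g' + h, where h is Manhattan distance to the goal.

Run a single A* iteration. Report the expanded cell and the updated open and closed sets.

step 1: expand (3,7) (f=10, h=8) → closed; open now [(2,7) g=3 f=10, (4,6) g=2 f=10, (5,6) g=1 f=10]

expanded=(3,7); open=[(2,7) g=3 f=10, (4,6) g=2 f=10, (5,6) g=1 f=10]; closed=[(3,7), (4,7), (5,7)]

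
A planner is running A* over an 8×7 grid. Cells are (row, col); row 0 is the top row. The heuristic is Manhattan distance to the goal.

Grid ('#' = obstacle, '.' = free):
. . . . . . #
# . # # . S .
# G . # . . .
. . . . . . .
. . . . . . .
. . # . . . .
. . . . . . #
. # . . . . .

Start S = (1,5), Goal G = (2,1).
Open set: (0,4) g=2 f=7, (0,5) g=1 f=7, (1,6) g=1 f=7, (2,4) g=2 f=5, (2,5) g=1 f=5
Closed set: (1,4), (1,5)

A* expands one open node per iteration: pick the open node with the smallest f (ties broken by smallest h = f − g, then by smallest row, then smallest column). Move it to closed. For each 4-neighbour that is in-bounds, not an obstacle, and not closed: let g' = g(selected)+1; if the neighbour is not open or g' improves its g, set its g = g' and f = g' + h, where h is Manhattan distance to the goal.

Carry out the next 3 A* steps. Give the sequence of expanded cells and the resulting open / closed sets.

step 1: expand (2,4) (f=5, h=3) → closed; open now [(0,4) g=2 f=7, (0,5) g=1 f=7, (1,6) g=1 f=7, (2,5) g=1 f=5, (3,4) g=3 f=7]
step 2: expand (2,5) (f=5, h=4) → closed; open now [(0,4) g=2 f=7, (0,5) g=1 f=7, (1,6) g=1 f=7, (2,6) g=2 f=7, (3,4) g=3 f=7, (3,5) g=2 f=7]
step 3: expand (3,4) (f=7, h=4) → closed; open now [(0,4) g=2 f=7, (0,5) g=1 f=7, (1,6) g=1 f=7, (2,6) g=2 f=7, (3,3) g=4 f=7, (3,5) g=2 f=7, (4,4) g=4 f=9]

order=[(2,4) → (2,5) → (3,4)]; open=[(0,4) g=2 f=7, (0,5) g=1 f=7, (1,6) g=1 f=7, (2,6) g=2 f=7, (3,3) g=4 f=7, (3,5) g=2 f=7, (4,4) g=4 f=9]; closed=[(1,4), (1,5), (2,4), (2,5), (3,4)]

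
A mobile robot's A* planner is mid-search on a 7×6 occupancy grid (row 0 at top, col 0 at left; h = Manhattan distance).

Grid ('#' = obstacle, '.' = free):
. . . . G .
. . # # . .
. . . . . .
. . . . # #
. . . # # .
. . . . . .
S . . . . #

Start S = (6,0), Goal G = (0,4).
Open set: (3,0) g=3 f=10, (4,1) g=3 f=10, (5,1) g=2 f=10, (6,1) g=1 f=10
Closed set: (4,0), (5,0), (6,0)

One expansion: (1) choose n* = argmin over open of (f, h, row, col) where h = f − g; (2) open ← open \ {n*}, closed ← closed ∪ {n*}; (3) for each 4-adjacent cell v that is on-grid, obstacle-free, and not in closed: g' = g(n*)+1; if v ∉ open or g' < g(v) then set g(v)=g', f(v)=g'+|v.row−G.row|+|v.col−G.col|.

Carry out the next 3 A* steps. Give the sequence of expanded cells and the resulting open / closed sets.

step 1: expand (3,0) (f=10, h=7) → closed; open now [(2,0) g=4 f=10, (3,1) g=4 f=10, (4,1) g=3 f=10, (5,1) g=2 f=10, (6,1) g=1 f=10]
step 2: expand (2,0) (f=10, h=6) → closed; open now [(1,0) g=5 f=10, (2,1) g=5 f=10, (3,1) g=4 f=10, (4,1) g=3 f=10, (5,1) g=2 f=10, (6,1) g=1 f=10]
step 3: expand (1,0) (f=10, h=5) → closed; open now [(0,0) g=6 f=10, (1,1) g=6 f=10, (2,1) g=5 f=10, (3,1) g=4 f=10, (4,1) g=3 f=10, (5,1) g=2 f=10, (6,1) g=1 f=10]

order=[(3,0) → (2,0) → (1,0)]; open=[(0,0) g=6 f=10, (1,1) g=6 f=10, (2,1) g=5 f=10, (3,1) g=4 f=10, (4,1) g=3 f=10, (5,1) g=2 f=10, (6,1) g=1 f=10]; closed=[(1,0), (2,0), (3,0), (4,0), (5,0), (6,0)]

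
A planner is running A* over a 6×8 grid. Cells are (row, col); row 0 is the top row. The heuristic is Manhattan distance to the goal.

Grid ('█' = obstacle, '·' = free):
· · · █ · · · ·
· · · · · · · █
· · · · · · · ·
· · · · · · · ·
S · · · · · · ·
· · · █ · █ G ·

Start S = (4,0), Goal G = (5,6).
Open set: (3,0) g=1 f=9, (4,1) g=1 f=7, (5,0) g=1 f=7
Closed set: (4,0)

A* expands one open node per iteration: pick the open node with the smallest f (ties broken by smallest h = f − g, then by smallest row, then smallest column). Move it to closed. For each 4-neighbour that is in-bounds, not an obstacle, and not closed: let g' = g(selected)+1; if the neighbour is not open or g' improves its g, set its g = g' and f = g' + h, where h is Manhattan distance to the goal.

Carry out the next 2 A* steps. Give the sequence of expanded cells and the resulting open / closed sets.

step 1: expand (4,1) (f=7, h=6) → closed; open now [(3,0) g=1 f=9, (3,1) g=2 f=9, (4,2) g=2 f=7, (5,0) g=1 f=7, (5,1) g=2 f=7]
step 2: expand (4,2) (f=7, h=5) → closed; open now [(3,0) g=1 f=9, (3,1) g=2 f=9, (3,2) g=3 f=9, (4,3) g=3 f=7, (5,0) g=1 f=7, (5,1) g=2 f=7, (5,2) g=3 f=7]

order=[(4,1) → (4,2)]; open=[(3,0) g=1 f=9, (3,1) g=2 f=9, (3,2) g=3 f=9, (4,3) g=3 f=7, (5,0) g=1 f=7, (5,1) g=2 f=7, (5,2) g=3 f=7]; closed=[(4,0), (4,1), (4,2)]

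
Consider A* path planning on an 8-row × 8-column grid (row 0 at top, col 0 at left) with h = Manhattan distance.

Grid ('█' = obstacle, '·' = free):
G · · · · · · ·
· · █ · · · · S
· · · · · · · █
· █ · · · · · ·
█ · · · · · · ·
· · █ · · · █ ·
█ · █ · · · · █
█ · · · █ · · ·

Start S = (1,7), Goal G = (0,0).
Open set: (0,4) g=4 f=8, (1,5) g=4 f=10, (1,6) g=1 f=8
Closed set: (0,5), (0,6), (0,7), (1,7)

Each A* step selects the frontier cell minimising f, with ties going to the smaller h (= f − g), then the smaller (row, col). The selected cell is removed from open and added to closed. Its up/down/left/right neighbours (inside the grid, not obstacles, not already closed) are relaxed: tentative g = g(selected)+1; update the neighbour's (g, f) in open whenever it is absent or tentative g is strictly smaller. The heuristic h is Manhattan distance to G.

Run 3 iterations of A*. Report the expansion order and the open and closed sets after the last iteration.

order=[(0,4) → (0,3) → (0,2)]; open=[(0,1) g=7 f=8, (1,3) g=6 f=10, (1,4) g=5 f=10, (1,5) g=4 f=10, (1,6) g=1 f=8]; closed=[(0,2), (0,3), (0,4), (0,5), (0,6), (0,7), (1,7)]

step 1: expand (0,4) (f=8, h=4) → closed; open now [(0,3) g=5 f=8, (1,4) g=5 f=10, (1,5) g=4 f=10, (1,6) g=1 f=8]
step 2: expand (0,3) (f=8, h=3) → closed; open now [(0,2) g=6 f=8, (1,3) g=6 f=10, (1,4) g=5 f=10, (1,5) g=4 f=10, (1,6) g=1 f=8]
step 3: expand (0,2) (f=8, h=2) → closed; open now [(0,1) g=7 f=8, (1,3) g=6 f=10, (1,4) g=5 f=10, (1,5) g=4 f=10, (1,6) g=1 f=8]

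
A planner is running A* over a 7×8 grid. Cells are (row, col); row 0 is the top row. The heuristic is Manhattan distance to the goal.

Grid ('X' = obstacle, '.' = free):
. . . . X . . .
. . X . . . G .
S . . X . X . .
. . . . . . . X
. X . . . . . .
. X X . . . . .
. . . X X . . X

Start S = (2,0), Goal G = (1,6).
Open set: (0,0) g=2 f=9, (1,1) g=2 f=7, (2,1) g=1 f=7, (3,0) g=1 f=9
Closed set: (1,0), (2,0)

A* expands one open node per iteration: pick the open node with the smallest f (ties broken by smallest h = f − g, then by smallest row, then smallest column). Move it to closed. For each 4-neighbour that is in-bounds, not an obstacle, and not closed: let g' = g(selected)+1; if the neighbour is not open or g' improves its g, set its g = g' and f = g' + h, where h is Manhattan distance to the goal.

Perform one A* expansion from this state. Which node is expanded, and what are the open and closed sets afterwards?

step 1: expand (1,1) (f=7, h=5) → closed; open now [(0,0) g=2 f=9, (0,1) g=3 f=9, (2,1) g=1 f=7, (3,0) g=1 f=9]

expanded=(1,1); open=[(0,0) g=2 f=9, (0,1) g=3 f=9, (2,1) g=1 f=7, (3,0) g=1 f=9]; closed=[(1,0), (1,1), (2,0)]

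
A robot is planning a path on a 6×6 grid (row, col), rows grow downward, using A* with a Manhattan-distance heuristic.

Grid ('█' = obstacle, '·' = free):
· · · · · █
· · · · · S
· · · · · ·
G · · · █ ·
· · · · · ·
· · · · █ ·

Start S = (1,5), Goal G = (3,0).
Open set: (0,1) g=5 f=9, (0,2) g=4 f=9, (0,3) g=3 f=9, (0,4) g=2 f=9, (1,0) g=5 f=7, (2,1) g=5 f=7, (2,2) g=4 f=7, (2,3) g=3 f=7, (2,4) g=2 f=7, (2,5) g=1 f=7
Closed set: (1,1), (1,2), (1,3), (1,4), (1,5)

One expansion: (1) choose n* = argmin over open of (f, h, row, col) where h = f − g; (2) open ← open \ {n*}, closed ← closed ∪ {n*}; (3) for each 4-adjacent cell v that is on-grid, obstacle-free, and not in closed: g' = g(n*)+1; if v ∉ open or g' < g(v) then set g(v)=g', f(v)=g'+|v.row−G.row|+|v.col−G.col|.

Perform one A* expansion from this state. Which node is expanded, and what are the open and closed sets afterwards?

step 1: expand (1,0) (f=7, h=2) → closed; open now [(0,0) g=6 f=9, (0,1) g=5 f=9, (0,2) g=4 f=9, (0,3) g=3 f=9, (0,4) g=2 f=9, (2,0) g=6 f=7, (2,1) g=5 f=7, (2,2) g=4 f=7, (2,3) g=3 f=7, (2,4) g=2 f=7, (2,5) g=1 f=7]

expanded=(1,0); open=[(0,0) g=6 f=9, (0,1) g=5 f=9, (0,2) g=4 f=9, (0,3) g=3 f=9, (0,4) g=2 f=9, (2,0) g=6 f=7, (2,1) g=5 f=7, (2,2) g=4 f=7, (2,3) g=3 f=7, (2,4) g=2 f=7, (2,5) g=1 f=7]; closed=[(1,0), (1,1), (1,2), (1,3), (1,4), (1,5)]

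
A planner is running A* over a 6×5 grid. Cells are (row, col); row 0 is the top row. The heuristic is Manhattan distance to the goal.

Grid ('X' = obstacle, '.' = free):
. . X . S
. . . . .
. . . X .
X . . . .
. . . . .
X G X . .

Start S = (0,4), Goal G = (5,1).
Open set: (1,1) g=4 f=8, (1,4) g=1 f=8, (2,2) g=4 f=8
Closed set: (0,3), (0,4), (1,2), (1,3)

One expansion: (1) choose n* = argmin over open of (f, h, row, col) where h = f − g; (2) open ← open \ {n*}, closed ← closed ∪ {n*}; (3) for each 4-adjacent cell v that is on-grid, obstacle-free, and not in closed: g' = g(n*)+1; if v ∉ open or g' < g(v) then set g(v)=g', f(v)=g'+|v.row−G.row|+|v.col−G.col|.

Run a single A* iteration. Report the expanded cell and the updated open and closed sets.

expanded=(1,1); open=[(0,1) g=5 f=10, (1,0) g=5 f=10, (1,4) g=1 f=8, (2,1) g=5 f=8, (2,2) g=4 f=8]; closed=[(0,3), (0,4), (1,1), (1,2), (1,3)]

step 1: expand (1,1) (f=8, h=4) → closed; open now [(0,1) g=5 f=10, (1,0) g=5 f=10, (1,4) g=1 f=8, (2,1) g=5 f=8, (2,2) g=4 f=8]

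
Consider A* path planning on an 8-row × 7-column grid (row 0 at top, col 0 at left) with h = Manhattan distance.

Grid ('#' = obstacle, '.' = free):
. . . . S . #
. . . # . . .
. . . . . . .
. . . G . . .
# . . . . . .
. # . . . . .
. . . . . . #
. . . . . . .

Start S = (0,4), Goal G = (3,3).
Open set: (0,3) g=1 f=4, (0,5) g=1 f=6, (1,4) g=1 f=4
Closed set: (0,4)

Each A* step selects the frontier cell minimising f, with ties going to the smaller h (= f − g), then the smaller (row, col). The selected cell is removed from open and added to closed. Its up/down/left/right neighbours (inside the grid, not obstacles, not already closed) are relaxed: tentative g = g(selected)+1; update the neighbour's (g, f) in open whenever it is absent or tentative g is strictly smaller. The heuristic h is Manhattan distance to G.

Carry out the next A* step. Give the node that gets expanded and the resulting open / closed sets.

step 1: expand (0,3) (f=4, h=3) → closed; open now [(0,2) g=2 f=6, (0,5) g=1 f=6, (1,4) g=1 f=4]

expanded=(0,3); open=[(0,2) g=2 f=6, (0,5) g=1 f=6, (1,4) g=1 f=4]; closed=[(0,3), (0,4)]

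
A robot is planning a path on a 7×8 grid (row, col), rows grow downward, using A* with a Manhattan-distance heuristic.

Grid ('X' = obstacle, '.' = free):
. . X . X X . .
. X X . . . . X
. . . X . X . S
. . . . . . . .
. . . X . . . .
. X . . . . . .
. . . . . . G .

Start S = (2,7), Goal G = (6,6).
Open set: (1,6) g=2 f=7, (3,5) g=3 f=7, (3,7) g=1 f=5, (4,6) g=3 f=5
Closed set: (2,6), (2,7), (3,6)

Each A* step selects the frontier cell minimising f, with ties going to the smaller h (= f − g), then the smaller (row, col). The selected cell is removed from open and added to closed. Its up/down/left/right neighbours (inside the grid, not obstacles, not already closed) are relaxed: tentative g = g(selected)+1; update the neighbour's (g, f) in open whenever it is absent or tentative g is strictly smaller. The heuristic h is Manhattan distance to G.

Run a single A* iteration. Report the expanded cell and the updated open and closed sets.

expanded=(4,6); open=[(1,6) g=2 f=7, (3,5) g=3 f=7, (3,7) g=1 f=5, (4,5) g=4 f=7, (4,7) g=4 f=7, (5,6) g=4 f=5]; closed=[(2,6), (2,7), (3,6), (4,6)]

step 1: expand (4,6) (f=5, h=2) → closed; open now [(1,6) g=2 f=7, (3,5) g=3 f=7, (3,7) g=1 f=5, (4,5) g=4 f=7, (4,7) g=4 f=7, (5,6) g=4 f=5]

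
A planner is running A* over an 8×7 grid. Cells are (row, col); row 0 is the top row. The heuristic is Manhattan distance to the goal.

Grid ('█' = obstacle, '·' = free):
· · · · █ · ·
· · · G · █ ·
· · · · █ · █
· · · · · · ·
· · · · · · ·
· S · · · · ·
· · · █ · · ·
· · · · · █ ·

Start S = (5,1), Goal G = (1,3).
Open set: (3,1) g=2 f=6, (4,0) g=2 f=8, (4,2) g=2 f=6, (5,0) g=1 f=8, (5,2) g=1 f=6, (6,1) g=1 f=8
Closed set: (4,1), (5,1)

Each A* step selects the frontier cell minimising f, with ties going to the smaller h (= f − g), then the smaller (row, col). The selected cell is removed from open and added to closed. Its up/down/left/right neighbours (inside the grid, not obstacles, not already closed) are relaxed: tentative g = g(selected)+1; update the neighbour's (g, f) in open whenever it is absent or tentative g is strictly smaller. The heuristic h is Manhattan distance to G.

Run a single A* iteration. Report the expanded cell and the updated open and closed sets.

step 1: expand (3,1) (f=6, h=4) → closed; open now [(2,1) g=3 f=6, (3,0) g=3 f=8, (3,2) g=3 f=6, (4,0) g=2 f=8, (4,2) g=2 f=6, (5,0) g=1 f=8, (5,2) g=1 f=6, (6,1) g=1 f=8]

expanded=(3,1); open=[(2,1) g=3 f=6, (3,0) g=3 f=8, (3,2) g=3 f=6, (4,0) g=2 f=8, (4,2) g=2 f=6, (5,0) g=1 f=8, (5,2) g=1 f=6, (6,1) g=1 f=8]; closed=[(3,1), (4,1), (5,1)]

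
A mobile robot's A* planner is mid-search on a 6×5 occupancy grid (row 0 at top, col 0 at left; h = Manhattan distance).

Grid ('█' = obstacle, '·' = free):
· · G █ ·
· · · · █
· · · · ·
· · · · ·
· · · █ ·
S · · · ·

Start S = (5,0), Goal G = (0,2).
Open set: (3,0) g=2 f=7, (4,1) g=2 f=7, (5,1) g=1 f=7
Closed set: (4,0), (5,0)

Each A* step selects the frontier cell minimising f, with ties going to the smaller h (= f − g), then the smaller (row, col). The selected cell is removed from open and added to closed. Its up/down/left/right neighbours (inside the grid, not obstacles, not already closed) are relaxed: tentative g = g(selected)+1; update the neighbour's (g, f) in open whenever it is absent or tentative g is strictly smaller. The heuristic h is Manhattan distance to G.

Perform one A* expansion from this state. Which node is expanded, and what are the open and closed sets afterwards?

step 1: expand (3,0) (f=7, h=5) → closed; open now [(2,0) g=3 f=7, (3,1) g=3 f=7, (4,1) g=2 f=7, (5,1) g=1 f=7]

expanded=(3,0); open=[(2,0) g=3 f=7, (3,1) g=3 f=7, (4,1) g=2 f=7, (5,1) g=1 f=7]; closed=[(3,0), (4,0), (5,0)]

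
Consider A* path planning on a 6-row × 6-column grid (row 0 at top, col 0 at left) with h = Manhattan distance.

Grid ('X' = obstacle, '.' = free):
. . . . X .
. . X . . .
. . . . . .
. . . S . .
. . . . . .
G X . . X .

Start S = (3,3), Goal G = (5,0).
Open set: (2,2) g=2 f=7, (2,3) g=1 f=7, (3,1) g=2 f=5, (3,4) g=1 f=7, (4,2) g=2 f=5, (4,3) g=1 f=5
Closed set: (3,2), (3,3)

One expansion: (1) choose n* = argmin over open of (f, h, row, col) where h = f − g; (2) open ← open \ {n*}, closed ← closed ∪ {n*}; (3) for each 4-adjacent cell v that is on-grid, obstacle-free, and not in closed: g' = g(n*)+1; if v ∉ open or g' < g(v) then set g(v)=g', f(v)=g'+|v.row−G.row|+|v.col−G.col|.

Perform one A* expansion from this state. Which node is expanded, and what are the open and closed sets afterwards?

expanded=(3,1); open=[(2,1) g=3 f=7, (2,2) g=2 f=7, (2,3) g=1 f=7, (3,0) g=3 f=5, (3,4) g=1 f=7, (4,1) g=3 f=5, (4,2) g=2 f=5, (4,3) g=1 f=5]; closed=[(3,1), (3,2), (3,3)]

step 1: expand (3,1) (f=5, h=3) → closed; open now [(2,1) g=3 f=7, (2,2) g=2 f=7, (2,3) g=1 f=7, (3,0) g=3 f=5, (3,4) g=1 f=7, (4,1) g=3 f=5, (4,2) g=2 f=5, (4,3) g=1 f=5]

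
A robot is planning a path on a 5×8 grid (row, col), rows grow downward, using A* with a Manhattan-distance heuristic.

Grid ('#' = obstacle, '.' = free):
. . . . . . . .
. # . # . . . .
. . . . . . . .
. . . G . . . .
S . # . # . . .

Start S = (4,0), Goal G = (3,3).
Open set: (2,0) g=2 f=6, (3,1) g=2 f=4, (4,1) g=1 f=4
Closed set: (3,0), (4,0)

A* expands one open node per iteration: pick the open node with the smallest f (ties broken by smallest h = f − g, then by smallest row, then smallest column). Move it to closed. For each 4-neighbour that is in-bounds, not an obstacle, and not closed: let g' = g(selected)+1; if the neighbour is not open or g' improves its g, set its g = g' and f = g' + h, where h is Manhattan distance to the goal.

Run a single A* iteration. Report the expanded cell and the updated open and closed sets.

step 1: expand (3,1) (f=4, h=2) → closed; open now [(2,0) g=2 f=6, (2,1) g=3 f=6, (3,2) g=3 f=4, (4,1) g=1 f=4]

expanded=(3,1); open=[(2,0) g=2 f=6, (2,1) g=3 f=6, (3,2) g=3 f=4, (4,1) g=1 f=4]; closed=[(3,0), (3,1), (4,0)]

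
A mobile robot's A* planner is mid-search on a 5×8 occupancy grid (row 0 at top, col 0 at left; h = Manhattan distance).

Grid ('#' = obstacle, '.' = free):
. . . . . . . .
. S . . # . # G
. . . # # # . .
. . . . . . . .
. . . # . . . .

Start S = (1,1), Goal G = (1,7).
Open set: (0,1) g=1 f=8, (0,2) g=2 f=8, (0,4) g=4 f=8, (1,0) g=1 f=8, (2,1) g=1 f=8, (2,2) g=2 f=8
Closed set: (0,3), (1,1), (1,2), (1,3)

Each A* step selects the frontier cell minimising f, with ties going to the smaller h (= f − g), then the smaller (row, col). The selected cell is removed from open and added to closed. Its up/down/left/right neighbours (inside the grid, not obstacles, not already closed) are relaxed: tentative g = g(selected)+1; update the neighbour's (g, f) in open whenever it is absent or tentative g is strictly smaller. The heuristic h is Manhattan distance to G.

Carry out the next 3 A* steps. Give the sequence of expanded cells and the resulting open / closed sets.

step 1: expand (0,4) (f=8, h=4) → closed; open now [(0,1) g=1 f=8, (0,2) g=2 f=8, (0,5) g=5 f=8, (1,0) g=1 f=8, (2,1) g=1 f=8, (2,2) g=2 f=8]
step 2: expand (0,5) (f=8, h=3) → closed; open now [(0,1) g=1 f=8, (0,2) g=2 f=8, (0,6) g=6 f=8, (1,0) g=1 f=8, (1,5) g=6 f=8, (2,1) g=1 f=8, (2,2) g=2 f=8]
step 3: expand (0,6) (f=8, h=2) → closed; open now [(0,1) g=1 f=8, (0,2) g=2 f=8, (0,7) g=7 f=8, (1,0) g=1 f=8, (1,5) g=6 f=8, (2,1) g=1 f=8, (2,2) g=2 f=8]

order=[(0,4) → (0,5) → (0,6)]; open=[(0,1) g=1 f=8, (0,2) g=2 f=8, (0,7) g=7 f=8, (1,0) g=1 f=8, (1,5) g=6 f=8, (2,1) g=1 f=8, (2,2) g=2 f=8]; closed=[(0,3), (0,4), (0,5), (0,6), (1,1), (1,2), (1,3)]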